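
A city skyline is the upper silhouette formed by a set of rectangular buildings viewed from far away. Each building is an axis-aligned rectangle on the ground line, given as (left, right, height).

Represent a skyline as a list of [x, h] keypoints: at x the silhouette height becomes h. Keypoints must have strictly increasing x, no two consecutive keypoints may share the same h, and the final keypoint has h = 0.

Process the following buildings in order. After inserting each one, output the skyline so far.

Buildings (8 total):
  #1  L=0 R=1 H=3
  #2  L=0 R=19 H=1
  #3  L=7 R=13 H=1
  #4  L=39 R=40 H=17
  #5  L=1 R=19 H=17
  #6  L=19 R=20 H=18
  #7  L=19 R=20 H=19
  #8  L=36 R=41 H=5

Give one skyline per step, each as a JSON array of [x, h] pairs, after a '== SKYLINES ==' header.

== SKYLINES ==
[[0,3],[1,0]]
[[0,3],[1,1],[19,0]]
[[0,3],[1,1],[19,0]]
[[0,3],[1,1],[19,0],[39,17],[40,0]]
[[0,3],[1,17],[19,0],[39,17],[40,0]]
[[0,3],[1,17],[19,18],[20,0],[39,17],[40,0]]
[[0,3],[1,17],[19,19],[20,0],[39,17],[40,0]]
[[0,3],[1,17],[19,19],[20,0],[36,5],[39,17],[40,5],[41,0]]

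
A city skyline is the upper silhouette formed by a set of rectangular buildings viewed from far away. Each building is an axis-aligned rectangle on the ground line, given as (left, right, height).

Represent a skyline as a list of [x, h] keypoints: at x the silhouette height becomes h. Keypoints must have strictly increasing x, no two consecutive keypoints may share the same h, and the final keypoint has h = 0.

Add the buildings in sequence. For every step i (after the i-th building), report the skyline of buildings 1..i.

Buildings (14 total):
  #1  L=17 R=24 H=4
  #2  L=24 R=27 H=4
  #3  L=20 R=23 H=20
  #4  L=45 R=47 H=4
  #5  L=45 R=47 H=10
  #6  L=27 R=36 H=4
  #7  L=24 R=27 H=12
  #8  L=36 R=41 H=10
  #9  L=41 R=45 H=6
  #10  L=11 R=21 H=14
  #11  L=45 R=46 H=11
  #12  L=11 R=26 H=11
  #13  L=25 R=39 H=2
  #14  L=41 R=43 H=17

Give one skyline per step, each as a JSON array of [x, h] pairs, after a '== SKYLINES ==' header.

== SKYLINES ==
[[17,4],[24,0]]
[[17,4],[27,0]]
[[17,4],[20,20],[23,4],[27,0]]
[[17,4],[20,20],[23,4],[27,0],[45,4],[47,0]]
[[17,4],[20,20],[23,4],[27,0],[45,10],[47,0]]
[[17,4],[20,20],[23,4],[36,0],[45,10],[47,0]]
[[17,4],[20,20],[23,4],[24,12],[27,4],[36,0],[45,10],[47,0]]
[[17,4],[20,20],[23,4],[24,12],[27,4],[36,10],[41,0],[45,10],[47,0]]
[[17,4],[20,20],[23,4],[24,12],[27,4],[36,10],[41,6],[45,10],[47,0]]
[[11,14],[20,20],[23,4],[24,12],[27,4],[36,10],[41,6],[45,10],[47,0]]
[[11,14],[20,20],[23,4],[24,12],[27,4],[36,10],[41,6],[45,11],[46,10],[47,0]]
[[11,14],[20,20],[23,11],[24,12],[27,4],[36,10],[41,6],[45,11],[46,10],[47,0]]
[[11,14],[20,20],[23,11],[24,12],[27,4],[36,10],[41,6],[45,11],[46,10],[47,0]]
[[11,14],[20,20],[23,11],[24,12],[27,4],[36,10],[41,17],[43,6],[45,11],[46,10],[47,0]]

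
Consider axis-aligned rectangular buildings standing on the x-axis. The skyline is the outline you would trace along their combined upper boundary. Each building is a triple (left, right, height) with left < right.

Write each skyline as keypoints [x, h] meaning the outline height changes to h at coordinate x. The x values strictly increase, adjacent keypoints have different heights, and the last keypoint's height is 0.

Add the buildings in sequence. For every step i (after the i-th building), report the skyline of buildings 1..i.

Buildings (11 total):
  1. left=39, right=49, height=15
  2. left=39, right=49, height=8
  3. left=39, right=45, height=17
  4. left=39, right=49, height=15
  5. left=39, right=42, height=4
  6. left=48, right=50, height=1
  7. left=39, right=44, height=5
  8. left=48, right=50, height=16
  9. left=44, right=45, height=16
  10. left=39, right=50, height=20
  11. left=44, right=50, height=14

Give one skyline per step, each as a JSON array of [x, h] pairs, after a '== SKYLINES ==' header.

== SKYLINES ==
[[39,15],[49,0]]
[[39,15],[49,0]]
[[39,17],[45,15],[49,0]]
[[39,17],[45,15],[49,0]]
[[39,17],[45,15],[49,0]]
[[39,17],[45,15],[49,1],[50,0]]
[[39,17],[45,15],[49,1],[50,0]]
[[39,17],[45,15],[48,16],[50,0]]
[[39,17],[45,15],[48,16],[50,0]]
[[39,20],[50,0]]
[[39,20],[50,0]]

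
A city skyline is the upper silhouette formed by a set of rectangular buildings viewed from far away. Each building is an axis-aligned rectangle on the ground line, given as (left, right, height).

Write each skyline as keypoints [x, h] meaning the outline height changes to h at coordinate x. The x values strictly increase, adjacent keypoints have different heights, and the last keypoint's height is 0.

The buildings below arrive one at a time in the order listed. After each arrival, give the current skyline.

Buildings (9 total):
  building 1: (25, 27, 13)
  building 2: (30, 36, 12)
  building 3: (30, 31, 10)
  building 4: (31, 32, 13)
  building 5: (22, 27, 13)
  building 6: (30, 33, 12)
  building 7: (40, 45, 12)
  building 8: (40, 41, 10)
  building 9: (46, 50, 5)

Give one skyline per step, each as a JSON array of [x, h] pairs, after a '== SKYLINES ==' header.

== SKYLINES ==
[[25,13],[27,0]]
[[25,13],[27,0],[30,12],[36,0]]
[[25,13],[27,0],[30,12],[36,0]]
[[25,13],[27,0],[30,12],[31,13],[32,12],[36,0]]
[[22,13],[27,0],[30,12],[31,13],[32,12],[36,0]]
[[22,13],[27,0],[30,12],[31,13],[32,12],[36,0]]
[[22,13],[27,0],[30,12],[31,13],[32,12],[36,0],[40,12],[45,0]]
[[22,13],[27,0],[30,12],[31,13],[32,12],[36,0],[40,12],[45,0]]
[[22,13],[27,0],[30,12],[31,13],[32,12],[36,0],[40,12],[45,0],[46,5],[50,0]]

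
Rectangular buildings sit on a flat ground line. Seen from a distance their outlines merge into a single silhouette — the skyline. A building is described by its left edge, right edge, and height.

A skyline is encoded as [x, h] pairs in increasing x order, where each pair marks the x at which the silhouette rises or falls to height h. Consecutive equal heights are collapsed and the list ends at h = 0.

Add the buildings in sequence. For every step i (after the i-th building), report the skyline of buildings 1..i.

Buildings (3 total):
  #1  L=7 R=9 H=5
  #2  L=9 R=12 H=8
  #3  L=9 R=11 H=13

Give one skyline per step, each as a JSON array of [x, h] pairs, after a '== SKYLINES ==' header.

== SKYLINES ==
[[7,5],[9,0]]
[[7,5],[9,8],[12,0]]
[[7,5],[9,13],[11,8],[12,0]]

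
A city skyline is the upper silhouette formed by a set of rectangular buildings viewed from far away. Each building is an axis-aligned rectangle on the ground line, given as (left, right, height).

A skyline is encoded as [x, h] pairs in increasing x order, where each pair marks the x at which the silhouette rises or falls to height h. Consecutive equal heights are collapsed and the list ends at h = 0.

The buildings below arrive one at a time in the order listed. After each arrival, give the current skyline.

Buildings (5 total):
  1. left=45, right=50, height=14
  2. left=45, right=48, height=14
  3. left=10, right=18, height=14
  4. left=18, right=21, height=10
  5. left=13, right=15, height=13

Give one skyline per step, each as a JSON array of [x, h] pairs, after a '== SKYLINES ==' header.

== SKYLINES ==
[[45,14],[50,0]]
[[45,14],[50,0]]
[[10,14],[18,0],[45,14],[50,0]]
[[10,14],[18,10],[21,0],[45,14],[50,0]]
[[10,14],[18,10],[21,0],[45,14],[50,0]]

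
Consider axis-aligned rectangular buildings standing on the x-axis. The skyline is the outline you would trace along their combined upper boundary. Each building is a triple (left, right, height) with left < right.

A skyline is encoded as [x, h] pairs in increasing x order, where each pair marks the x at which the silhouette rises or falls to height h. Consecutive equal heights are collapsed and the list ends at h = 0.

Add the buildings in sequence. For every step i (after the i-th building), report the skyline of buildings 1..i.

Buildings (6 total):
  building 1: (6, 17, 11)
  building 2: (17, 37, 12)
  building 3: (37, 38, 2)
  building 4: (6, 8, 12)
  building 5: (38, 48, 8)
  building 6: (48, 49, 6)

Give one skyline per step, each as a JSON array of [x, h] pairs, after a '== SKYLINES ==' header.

== SKYLINES ==
[[6,11],[17,0]]
[[6,11],[17,12],[37,0]]
[[6,11],[17,12],[37,2],[38,0]]
[[6,12],[8,11],[17,12],[37,2],[38,0]]
[[6,12],[8,11],[17,12],[37,2],[38,8],[48,0]]
[[6,12],[8,11],[17,12],[37,2],[38,8],[48,6],[49,0]]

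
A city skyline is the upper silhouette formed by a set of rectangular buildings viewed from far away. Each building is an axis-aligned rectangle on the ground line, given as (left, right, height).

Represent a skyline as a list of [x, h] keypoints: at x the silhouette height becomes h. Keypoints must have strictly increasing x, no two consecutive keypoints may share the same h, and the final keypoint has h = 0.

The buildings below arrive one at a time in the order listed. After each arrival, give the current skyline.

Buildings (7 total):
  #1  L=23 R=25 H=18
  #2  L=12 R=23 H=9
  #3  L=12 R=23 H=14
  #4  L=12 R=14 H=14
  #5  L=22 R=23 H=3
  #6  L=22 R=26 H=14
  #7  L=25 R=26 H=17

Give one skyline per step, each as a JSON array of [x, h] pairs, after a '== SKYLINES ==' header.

== SKYLINES ==
[[23,18],[25,0]]
[[12,9],[23,18],[25,0]]
[[12,14],[23,18],[25,0]]
[[12,14],[23,18],[25,0]]
[[12,14],[23,18],[25,0]]
[[12,14],[23,18],[25,14],[26,0]]
[[12,14],[23,18],[25,17],[26,0]]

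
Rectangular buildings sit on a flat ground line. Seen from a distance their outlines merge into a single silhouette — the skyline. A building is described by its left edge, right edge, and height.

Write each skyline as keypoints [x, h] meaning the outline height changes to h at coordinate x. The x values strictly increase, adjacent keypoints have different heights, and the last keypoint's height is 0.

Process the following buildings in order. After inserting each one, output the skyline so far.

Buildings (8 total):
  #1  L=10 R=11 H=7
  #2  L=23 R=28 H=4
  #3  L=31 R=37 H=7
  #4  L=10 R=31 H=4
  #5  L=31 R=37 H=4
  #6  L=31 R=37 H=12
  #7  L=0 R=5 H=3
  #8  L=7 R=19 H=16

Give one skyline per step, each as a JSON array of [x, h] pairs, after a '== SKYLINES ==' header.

== SKYLINES ==
[[10,7],[11,0]]
[[10,7],[11,0],[23,4],[28,0]]
[[10,7],[11,0],[23,4],[28,0],[31,7],[37,0]]
[[10,7],[11,4],[31,7],[37,0]]
[[10,7],[11,4],[31,7],[37,0]]
[[10,7],[11,4],[31,12],[37,0]]
[[0,3],[5,0],[10,7],[11,4],[31,12],[37,0]]
[[0,3],[5,0],[7,16],[19,4],[31,12],[37,0]]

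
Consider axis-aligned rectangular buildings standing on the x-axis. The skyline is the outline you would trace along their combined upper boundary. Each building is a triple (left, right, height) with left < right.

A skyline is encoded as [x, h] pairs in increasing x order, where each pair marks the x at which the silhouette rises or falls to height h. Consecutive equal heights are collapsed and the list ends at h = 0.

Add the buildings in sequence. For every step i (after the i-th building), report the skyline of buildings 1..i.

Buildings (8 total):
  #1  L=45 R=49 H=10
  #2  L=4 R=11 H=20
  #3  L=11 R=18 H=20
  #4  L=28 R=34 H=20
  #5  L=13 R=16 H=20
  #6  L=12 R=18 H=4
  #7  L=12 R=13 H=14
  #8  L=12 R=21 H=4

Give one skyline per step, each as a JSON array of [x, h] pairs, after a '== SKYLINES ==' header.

== SKYLINES ==
[[45,10],[49,0]]
[[4,20],[11,0],[45,10],[49,0]]
[[4,20],[18,0],[45,10],[49,0]]
[[4,20],[18,0],[28,20],[34,0],[45,10],[49,0]]
[[4,20],[18,0],[28,20],[34,0],[45,10],[49,0]]
[[4,20],[18,0],[28,20],[34,0],[45,10],[49,0]]
[[4,20],[18,0],[28,20],[34,0],[45,10],[49,0]]
[[4,20],[18,4],[21,0],[28,20],[34,0],[45,10],[49,0]]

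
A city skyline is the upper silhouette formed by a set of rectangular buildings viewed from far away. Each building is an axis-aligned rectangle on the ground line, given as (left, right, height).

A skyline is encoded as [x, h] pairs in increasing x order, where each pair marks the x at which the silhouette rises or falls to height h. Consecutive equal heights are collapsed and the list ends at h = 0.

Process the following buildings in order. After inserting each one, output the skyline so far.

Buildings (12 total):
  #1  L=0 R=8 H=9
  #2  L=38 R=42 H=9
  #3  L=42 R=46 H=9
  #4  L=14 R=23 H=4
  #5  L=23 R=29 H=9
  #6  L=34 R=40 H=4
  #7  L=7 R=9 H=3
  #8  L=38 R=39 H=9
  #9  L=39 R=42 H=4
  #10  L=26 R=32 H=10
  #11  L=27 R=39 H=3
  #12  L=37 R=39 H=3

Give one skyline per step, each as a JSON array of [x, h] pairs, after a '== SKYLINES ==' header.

== SKYLINES ==
[[0,9],[8,0]]
[[0,9],[8,0],[38,9],[42,0]]
[[0,9],[8,0],[38,9],[46,0]]
[[0,9],[8,0],[14,4],[23,0],[38,9],[46,0]]
[[0,9],[8,0],[14,4],[23,9],[29,0],[38,9],[46,0]]
[[0,9],[8,0],[14,4],[23,9],[29,0],[34,4],[38,9],[46,0]]
[[0,9],[8,3],[9,0],[14,4],[23,9],[29,0],[34,4],[38,9],[46,0]]
[[0,9],[8,3],[9,0],[14,4],[23,9],[29,0],[34,4],[38,9],[46,0]]
[[0,9],[8,3],[9,0],[14,4],[23,9],[29,0],[34,4],[38,9],[46,0]]
[[0,9],[8,3],[9,0],[14,4],[23,9],[26,10],[32,0],[34,4],[38,9],[46,0]]
[[0,9],[8,3],[9,0],[14,4],[23,9],[26,10],[32,3],[34,4],[38,9],[46,0]]
[[0,9],[8,3],[9,0],[14,4],[23,9],[26,10],[32,3],[34,4],[38,9],[46,0]]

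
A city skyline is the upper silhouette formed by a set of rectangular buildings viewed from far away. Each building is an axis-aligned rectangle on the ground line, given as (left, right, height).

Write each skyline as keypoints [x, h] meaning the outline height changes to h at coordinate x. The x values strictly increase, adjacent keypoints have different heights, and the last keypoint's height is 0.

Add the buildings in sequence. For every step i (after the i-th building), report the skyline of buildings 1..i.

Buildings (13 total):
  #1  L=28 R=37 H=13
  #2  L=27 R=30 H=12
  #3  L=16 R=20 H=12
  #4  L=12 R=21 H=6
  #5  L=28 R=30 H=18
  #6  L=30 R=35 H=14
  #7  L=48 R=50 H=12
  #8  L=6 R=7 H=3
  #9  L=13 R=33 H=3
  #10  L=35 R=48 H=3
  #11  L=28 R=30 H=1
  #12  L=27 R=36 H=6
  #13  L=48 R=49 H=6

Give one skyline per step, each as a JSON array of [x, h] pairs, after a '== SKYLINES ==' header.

== SKYLINES ==
[[28,13],[37,0]]
[[27,12],[28,13],[37,0]]
[[16,12],[20,0],[27,12],[28,13],[37,0]]
[[12,6],[16,12],[20,6],[21,0],[27,12],[28,13],[37,0]]
[[12,6],[16,12],[20,6],[21,0],[27,12],[28,18],[30,13],[37,0]]
[[12,6],[16,12],[20,6],[21,0],[27,12],[28,18],[30,14],[35,13],[37,0]]
[[12,6],[16,12],[20,6],[21,0],[27,12],[28,18],[30,14],[35,13],[37,0],[48,12],[50,0]]
[[6,3],[7,0],[12,6],[16,12],[20,6],[21,0],[27,12],[28,18],[30,14],[35,13],[37,0],[48,12],[50,0]]
[[6,3],[7,0],[12,6],[16,12],[20,6],[21,3],[27,12],[28,18],[30,14],[35,13],[37,0],[48,12],[50,0]]
[[6,3],[7,0],[12,6],[16,12],[20,6],[21,3],[27,12],[28,18],[30,14],[35,13],[37,3],[48,12],[50,0]]
[[6,3],[7,0],[12,6],[16,12],[20,6],[21,3],[27,12],[28,18],[30,14],[35,13],[37,3],[48,12],[50,0]]
[[6,3],[7,0],[12,6],[16,12],[20,6],[21,3],[27,12],[28,18],[30,14],[35,13],[37,3],[48,12],[50,0]]
[[6,3],[7,0],[12,6],[16,12],[20,6],[21,3],[27,12],[28,18],[30,14],[35,13],[37,3],[48,12],[50,0]]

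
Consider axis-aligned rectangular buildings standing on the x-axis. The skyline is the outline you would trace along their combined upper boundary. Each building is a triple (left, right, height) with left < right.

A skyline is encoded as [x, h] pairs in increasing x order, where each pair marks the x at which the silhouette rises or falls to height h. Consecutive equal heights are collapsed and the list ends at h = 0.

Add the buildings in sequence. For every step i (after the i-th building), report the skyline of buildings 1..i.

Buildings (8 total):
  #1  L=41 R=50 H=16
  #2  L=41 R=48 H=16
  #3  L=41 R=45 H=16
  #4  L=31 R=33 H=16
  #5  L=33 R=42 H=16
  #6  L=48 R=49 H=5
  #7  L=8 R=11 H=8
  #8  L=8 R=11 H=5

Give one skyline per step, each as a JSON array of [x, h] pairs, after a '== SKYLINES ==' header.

== SKYLINES ==
[[41,16],[50,0]]
[[41,16],[50,0]]
[[41,16],[50,0]]
[[31,16],[33,0],[41,16],[50,0]]
[[31,16],[50,0]]
[[31,16],[50,0]]
[[8,8],[11,0],[31,16],[50,0]]
[[8,8],[11,0],[31,16],[50,0]]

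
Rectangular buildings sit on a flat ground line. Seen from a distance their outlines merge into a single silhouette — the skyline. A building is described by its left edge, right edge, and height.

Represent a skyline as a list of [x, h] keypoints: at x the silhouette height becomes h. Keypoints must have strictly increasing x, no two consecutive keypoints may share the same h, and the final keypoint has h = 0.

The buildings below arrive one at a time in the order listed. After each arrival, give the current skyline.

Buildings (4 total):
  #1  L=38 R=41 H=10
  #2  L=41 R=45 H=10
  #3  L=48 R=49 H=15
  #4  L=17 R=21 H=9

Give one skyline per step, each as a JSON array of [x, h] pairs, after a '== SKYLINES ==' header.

== SKYLINES ==
[[38,10],[41,0]]
[[38,10],[45,0]]
[[38,10],[45,0],[48,15],[49,0]]
[[17,9],[21,0],[38,10],[45,0],[48,15],[49,0]]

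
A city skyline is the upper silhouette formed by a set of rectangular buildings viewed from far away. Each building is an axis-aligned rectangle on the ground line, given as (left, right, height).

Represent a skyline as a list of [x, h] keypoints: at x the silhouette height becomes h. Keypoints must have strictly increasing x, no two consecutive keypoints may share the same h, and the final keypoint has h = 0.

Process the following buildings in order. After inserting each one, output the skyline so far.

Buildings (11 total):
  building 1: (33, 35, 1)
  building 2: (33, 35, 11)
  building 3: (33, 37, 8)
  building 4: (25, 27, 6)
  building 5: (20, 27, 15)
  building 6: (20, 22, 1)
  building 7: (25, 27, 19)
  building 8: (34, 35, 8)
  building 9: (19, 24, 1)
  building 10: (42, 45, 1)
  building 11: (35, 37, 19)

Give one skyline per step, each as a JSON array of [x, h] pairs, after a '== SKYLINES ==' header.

== SKYLINES ==
[[33,1],[35,0]]
[[33,11],[35,0]]
[[33,11],[35,8],[37,0]]
[[25,6],[27,0],[33,11],[35,8],[37,0]]
[[20,15],[27,0],[33,11],[35,8],[37,0]]
[[20,15],[27,0],[33,11],[35,8],[37,0]]
[[20,15],[25,19],[27,0],[33,11],[35,8],[37,0]]
[[20,15],[25,19],[27,0],[33,11],[35,8],[37,0]]
[[19,1],[20,15],[25,19],[27,0],[33,11],[35,8],[37,0]]
[[19,1],[20,15],[25,19],[27,0],[33,11],[35,8],[37,0],[42,1],[45,0]]
[[19,1],[20,15],[25,19],[27,0],[33,11],[35,19],[37,0],[42,1],[45,0]]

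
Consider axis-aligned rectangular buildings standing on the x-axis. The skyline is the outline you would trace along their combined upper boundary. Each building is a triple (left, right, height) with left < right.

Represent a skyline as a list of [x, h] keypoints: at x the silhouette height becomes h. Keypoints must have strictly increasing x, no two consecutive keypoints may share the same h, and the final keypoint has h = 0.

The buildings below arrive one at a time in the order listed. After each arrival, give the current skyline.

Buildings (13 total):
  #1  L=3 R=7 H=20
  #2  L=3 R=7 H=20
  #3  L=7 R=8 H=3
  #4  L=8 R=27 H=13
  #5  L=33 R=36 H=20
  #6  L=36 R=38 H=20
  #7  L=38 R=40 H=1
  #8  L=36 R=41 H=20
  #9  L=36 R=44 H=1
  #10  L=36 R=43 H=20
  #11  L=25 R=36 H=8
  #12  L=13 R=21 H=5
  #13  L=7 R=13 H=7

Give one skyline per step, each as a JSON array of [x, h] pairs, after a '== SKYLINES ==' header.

== SKYLINES ==
[[3,20],[7,0]]
[[3,20],[7,0]]
[[3,20],[7,3],[8,0]]
[[3,20],[7,3],[8,13],[27,0]]
[[3,20],[7,3],[8,13],[27,0],[33,20],[36,0]]
[[3,20],[7,3],[8,13],[27,0],[33,20],[38,0]]
[[3,20],[7,3],[8,13],[27,0],[33,20],[38,1],[40,0]]
[[3,20],[7,3],[8,13],[27,0],[33,20],[41,0]]
[[3,20],[7,3],[8,13],[27,0],[33,20],[41,1],[44,0]]
[[3,20],[7,3],[8,13],[27,0],[33,20],[43,1],[44,0]]
[[3,20],[7,3],[8,13],[27,8],[33,20],[43,1],[44,0]]
[[3,20],[7,3],[8,13],[27,8],[33,20],[43,1],[44,0]]
[[3,20],[7,7],[8,13],[27,8],[33,20],[43,1],[44,0]]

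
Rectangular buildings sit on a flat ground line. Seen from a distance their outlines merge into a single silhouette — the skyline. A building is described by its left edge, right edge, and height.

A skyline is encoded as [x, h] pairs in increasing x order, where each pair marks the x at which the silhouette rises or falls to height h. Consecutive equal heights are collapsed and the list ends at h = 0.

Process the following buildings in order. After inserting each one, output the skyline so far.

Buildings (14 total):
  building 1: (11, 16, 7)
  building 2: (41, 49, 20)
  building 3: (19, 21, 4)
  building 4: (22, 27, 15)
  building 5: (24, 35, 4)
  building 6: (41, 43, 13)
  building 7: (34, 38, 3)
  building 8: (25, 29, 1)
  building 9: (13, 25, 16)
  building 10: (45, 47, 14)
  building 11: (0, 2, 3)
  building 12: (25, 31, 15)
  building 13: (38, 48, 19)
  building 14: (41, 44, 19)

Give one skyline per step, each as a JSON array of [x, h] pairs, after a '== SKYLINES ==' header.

== SKYLINES ==
[[11,7],[16,0]]
[[11,7],[16,0],[41,20],[49,0]]
[[11,7],[16,0],[19,4],[21,0],[41,20],[49,0]]
[[11,7],[16,0],[19,4],[21,0],[22,15],[27,0],[41,20],[49,0]]
[[11,7],[16,0],[19,4],[21,0],[22,15],[27,4],[35,0],[41,20],[49,0]]
[[11,7],[16,0],[19,4],[21,0],[22,15],[27,4],[35,0],[41,20],[49,0]]
[[11,7],[16,0],[19,4],[21,0],[22,15],[27,4],[35,3],[38,0],[41,20],[49,0]]
[[11,7],[16,0],[19,4],[21,0],[22,15],[27,4],[35,3],[38,0],[41,20],[49,0]]
[[11,7],[13,16],[25,15],[27,4],[35,3],[38,0],[41,20],[49,0]]
[[11,7],[13,16],[25,15],[27,4],[35,3],[38,0],[41,20],[49,0]]
[[0,3],[2,0],[11,7],[13,16],[25,15],[27,4],[35,3],[38,0],[41,20],[49,0]]
[[0,3],[2,0],[11,7],[13,16],[25,15],[31,4],[35,3],[38,0],[41,20],[49,0]]
[[0,3],[2,0],[11,7],[13,16],[25,15],[31,4],[35,3],[38,19],[41,20],[49,0]]
[[0,3],[2,0],[11,7],[13,16],[25,15],[31,4],[35,3],[38,19],[41,20],[49,0]]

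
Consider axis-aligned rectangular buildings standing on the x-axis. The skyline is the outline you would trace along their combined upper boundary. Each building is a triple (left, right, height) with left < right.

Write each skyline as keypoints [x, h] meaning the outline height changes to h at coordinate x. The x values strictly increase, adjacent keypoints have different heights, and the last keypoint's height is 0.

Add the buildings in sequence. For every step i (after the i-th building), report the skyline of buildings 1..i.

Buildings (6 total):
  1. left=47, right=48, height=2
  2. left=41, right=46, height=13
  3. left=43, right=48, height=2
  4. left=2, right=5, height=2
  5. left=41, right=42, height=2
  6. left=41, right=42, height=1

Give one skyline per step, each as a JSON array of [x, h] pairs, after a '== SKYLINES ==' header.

== SKYLINES ==
[[47,2],[48,0]]
[[41,13],[46,0],[47,2],[48,0]]
[[41,13],[46,2],[48,0]]
[[2,2],[5,0],[41,13],[46,2],[48,0]]
[[2,2],[5,0],[41,13],[46,2],[48,0]]
[[2,2],[5,0],[41,13],[46,2],[48,0]]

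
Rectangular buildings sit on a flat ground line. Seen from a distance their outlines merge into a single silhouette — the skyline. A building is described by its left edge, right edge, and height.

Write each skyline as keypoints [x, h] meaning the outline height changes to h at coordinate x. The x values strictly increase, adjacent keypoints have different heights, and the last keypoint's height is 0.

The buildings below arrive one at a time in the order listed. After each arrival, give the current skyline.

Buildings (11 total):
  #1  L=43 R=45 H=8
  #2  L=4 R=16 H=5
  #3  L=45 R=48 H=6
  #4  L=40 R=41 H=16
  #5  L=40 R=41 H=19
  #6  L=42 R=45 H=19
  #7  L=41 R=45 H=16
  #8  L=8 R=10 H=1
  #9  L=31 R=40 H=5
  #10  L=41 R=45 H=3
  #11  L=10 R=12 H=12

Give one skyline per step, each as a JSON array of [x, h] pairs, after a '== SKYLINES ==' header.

== SKYLINES ==
[[43,8],[45,0]]
[[4,5],[16,0],[43,8],[45,0]]
[[4,5],[16,0],[43,8],[45,6],[48,0]]
[[4,5],[16,0],[40,16],[41,0],[43,8],[45,6],[48,0]]
[[4,5],[16,0],[40,19],[41,0],[43,8],[45,6],[48,0]]
[[4,5],[16,0],[40,19],[41,0],[42,19],[45,6],[48,0]]
[[4,5],[16,0],[40,19],[41,16],[42,19],[45,6],[48,0]]
[[4,5],[16,0],[40,19],[41,16],[42,19],[45,6],[48,0]]
[[4,5],[16,0],[31,5],[40,19],[41,16],[42,19],[45,6],[48,0]]
[[4,5],[16,0],[31,5],[40,19],[41,16],[42,19],[45,6],[48,0]]
[[4,5],[10,12],[12,5],[16,0],[31,5],[40,19],[41,16],[42,19],[45,6],[48,0]]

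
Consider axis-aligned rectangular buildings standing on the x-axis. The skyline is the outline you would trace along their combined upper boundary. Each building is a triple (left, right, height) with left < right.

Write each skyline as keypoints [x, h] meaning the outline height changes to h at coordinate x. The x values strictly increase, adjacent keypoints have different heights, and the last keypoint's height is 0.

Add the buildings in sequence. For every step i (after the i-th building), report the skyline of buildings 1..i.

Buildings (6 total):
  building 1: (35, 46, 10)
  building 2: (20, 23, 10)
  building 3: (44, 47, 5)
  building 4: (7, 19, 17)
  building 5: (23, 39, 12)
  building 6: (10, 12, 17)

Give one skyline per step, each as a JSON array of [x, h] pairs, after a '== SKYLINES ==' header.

== SKYLINES ==
[[35,10],[46,0]]
[[20,10],[23,0],[35,10],[46,0]]
[[20,10],[23,0],[35,10],[46,5],[47,0]]
[[7,17],[19,0],[20,10],[23,0],[35,10],[46,5],[47,0]]
[[7,17],[19,0],[20,10],[23,12],[39,10],[46,5],[47,0]]
[[7,17],[19,0],[20,10],[23,12],[39,10],[46,5],[47,0]]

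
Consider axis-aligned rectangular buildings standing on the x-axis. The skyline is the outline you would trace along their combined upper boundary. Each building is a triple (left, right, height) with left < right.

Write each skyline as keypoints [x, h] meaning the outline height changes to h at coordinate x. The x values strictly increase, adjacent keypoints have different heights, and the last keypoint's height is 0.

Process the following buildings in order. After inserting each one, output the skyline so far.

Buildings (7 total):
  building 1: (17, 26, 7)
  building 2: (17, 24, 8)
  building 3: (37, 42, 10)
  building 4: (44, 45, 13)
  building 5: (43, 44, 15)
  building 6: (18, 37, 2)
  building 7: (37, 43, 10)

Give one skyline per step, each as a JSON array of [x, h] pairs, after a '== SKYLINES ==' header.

== SKYLINES ==
[[17,7],[26,0]]
[[17,8],[24,7],[26,0]]
[[17,8],[24,7],[26,0],[37,10],[42,0]]
[[17,8],[24,7],[26,0],[37,10],[42,0],[44,13],[45,0]]
[[17,8],[24,7],[26,0],[37,10],[42,0],[43,15],[44,13],[45,0]]
[[17,8],[24,7],[26,2],[37,10],[42,0],[43,15],[44,13],[45,0]]
[[17,8],[24,7],[26,2],[37,10],[43,15],[44,13],[45,0]]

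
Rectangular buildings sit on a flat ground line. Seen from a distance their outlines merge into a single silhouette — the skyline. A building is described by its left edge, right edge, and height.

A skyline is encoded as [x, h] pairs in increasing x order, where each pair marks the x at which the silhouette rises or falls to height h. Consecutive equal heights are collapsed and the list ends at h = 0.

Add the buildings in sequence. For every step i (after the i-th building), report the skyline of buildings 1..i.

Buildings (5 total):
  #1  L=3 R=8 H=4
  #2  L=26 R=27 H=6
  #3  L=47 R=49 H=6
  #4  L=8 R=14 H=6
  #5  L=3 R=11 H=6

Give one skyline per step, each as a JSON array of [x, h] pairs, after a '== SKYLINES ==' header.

== SKYLINES ==
[[3,4],[8,0]]
[[3,4],[8,0],[26,6],[27,0]]
[[3,4],[8,0],[26,6],[27,0],[47,6],[49,0]]
[[3,4],[8,6],[14,0],[26,6],[27,0],[47,6],[49,0]]
[[3,6],[14,0],[26,6],[27,0],[47,6],[49,0]]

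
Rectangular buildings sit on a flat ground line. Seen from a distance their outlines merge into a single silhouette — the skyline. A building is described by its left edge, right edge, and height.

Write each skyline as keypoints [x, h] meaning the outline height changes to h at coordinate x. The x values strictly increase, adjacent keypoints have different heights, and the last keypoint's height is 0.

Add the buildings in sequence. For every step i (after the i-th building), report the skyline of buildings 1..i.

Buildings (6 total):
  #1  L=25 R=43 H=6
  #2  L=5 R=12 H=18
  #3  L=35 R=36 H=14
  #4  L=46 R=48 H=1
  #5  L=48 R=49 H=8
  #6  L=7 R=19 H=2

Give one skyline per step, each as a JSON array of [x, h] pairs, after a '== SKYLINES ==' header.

== SKYLINES ==
[[25,6],[43,0]]
[[5,18],[12,0],[25,6],[43,0]]
[[5,18],[12,0],[25,6],[35,14],[36,6],[43,0]]
[[5,18],[12,0],[25,6],[35,14],[36,6],[43,0],[46,1],[48,0]]
[[5,18],[12,0],[25,6],[35,14],[36,6],[43,0],[46,1],[48,8],[49,0]]
[[5,18],[12,2],[19,0],[25,6],[35,14],[36,6],[43,0],[46,1],[48,8],[49,0]]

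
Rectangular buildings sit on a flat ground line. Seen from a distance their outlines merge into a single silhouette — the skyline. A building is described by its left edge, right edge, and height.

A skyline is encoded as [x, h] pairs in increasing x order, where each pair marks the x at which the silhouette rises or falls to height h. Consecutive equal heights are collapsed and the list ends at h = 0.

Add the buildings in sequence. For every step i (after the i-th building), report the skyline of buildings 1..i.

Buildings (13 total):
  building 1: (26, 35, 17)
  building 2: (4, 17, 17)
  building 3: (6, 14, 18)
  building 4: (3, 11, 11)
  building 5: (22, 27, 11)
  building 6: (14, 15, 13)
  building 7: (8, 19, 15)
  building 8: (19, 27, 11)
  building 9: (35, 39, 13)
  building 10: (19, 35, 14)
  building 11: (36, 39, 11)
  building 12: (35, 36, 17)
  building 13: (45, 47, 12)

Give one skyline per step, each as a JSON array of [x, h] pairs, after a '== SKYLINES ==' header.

== SKYLINES ==
[[26,17],[35,0]]
[[4,17],[17,0],[26,17],[35,0]]
[[4,17],[6,18],[14,17],[17,0],[26,17],[35,0]]
[[3,11],[4,17],[6,18],[14,17],[17,0],[26,17],[35,0]]
[[3,11],[4,17],[6,18],[14,17],[17,0],[22,11],[26,17],[35,0]]
[[3,11],[4,17],[6,18],[14,17],[17,0],[22,11],[26,17],[35,0]]
[[3,11],[4,17],[6,18],[14,17],[17,15],[19,0],[22,11],[26,17],[35,0]]
[[3,11],[4,17],[6,18],[14,17],[17,15],[19,11],[26,17],[35,0]]
[[3,11],[4,17],[6,18],[14,17],[17,15],[19,11],[26,17],[35,13],[39,0]]
[[3,11],[4,17],[6,18],[14,17],[17,15],[19,14],[26,17],[35,13],[39,0]]
[[3,11],[4,17],[6,18],[14,17],[17,15],[19,14],[26,17],[35,13],[39,0]]
[[3,11],[4,17],[6,18],[14,17],[17,15],[19,14],[26,17],[36,13],[39,0]]
[[3,11],[4,17],[6,18],[14,17],[17,15],[19,14],[26,17],[36,13],[39,0],[45,12],[47,0]]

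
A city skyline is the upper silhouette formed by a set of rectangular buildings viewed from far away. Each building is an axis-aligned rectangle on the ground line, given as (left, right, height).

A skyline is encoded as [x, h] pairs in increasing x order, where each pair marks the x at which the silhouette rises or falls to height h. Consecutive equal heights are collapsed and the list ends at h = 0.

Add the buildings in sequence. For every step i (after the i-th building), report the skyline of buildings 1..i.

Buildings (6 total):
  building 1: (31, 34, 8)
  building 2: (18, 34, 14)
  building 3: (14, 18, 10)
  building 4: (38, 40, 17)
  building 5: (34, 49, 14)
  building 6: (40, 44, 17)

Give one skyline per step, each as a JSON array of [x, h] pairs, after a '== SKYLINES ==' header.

== SKYLINES ==
[[31,8],[34,0]]
[[18,14],[34,0]]
[[14,10],[18,14],[34,0]]
[[14,10],[18,14],[34,0],[38,17],[40,0]]
[[14,10],[18,14],[38,17],[40,14],[49,0]]
[[14,10],[18,14],[38,17],[44,14],[49,0]]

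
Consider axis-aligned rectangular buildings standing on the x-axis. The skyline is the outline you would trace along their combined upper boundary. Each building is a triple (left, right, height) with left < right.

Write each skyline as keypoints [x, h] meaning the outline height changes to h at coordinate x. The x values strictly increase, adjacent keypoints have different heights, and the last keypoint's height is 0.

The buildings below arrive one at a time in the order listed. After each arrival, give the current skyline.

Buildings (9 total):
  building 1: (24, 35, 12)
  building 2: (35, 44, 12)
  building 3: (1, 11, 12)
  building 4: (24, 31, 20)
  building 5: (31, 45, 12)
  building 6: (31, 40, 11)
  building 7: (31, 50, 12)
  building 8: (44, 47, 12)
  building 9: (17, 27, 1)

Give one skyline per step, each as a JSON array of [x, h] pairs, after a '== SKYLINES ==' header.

== SKYLINES ==
[[24,12],[35,0]]
[[24,12],[44,0]]
[[1,12],[11,0],[24,12],[44,0]]
[[1,12],[11,0],[24,20],[31,12],[44,0]]
[[1,12],[11,0],[24,20],[31,12],[45,0]]
[[1,12],[11,0],[24,20],[31,12],[45,0]]
[[1,12],[11,0],[24,20],[31,12],[50,0]]
[[1,12],[11,0],[24,20],[31,12],[50,0]]
[[1,12],[11,0],[17,1],[24,20],[31,12],[50,0]]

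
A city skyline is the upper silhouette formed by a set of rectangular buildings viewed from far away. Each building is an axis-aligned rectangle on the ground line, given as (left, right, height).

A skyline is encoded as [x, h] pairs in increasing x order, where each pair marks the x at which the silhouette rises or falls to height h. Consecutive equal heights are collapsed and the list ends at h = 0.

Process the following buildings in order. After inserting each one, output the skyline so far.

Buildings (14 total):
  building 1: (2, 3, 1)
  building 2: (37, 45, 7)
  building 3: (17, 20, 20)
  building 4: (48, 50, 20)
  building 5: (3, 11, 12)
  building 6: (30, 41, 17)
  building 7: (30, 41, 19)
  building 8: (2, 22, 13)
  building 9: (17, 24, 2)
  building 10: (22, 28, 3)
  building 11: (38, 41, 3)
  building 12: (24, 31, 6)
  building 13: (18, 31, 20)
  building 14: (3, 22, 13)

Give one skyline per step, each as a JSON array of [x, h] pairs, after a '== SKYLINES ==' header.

== SKYLINES ==
[[2,1],[3,0]]
[[2,1],[3,0],[37,7],[45,0]]
[[2,1],[3,0],[17,20],[20,0],[37,7],[45,0]]
[[2,1],[3,0],[17,20],[20,0],[37,7],[45,0],[48,20],[50,0]]
[[2,1],[3,12],[11,0],[17,20],[20,0],[37,7],[45,0],[48,20],[50,0]]
[[2,1],[3,12],[11,0],[17,20],[20,0],[30,17],[41,7],[45,0],[48,20],[50,0]]
[[2,1],[3,12],[11,0],[17,20],[20,0],[30,19],[41,7],[45,0],[48,20],[50,0]]
[[2,13],[17,20],[20,13],[22,0],[30,19],[41,7],[45,0],[48,20],[50,0]]
[[2,13],[17,20],[20,13],[22,2],[24,0],[30,19],[41,7],[45,0],[48,20],[50,0]]
[[2,13],[17,20],[20,13],[22,3],[28,0],[30,19],[41,7],[45,0],[48,20],[50,0]]
[[2,13],[17,20],[20,13],[22,3],[28,0],[30,19],[41,7],[45,0],[48,20],[50,0]]
[[2,13],[17,20],[20,13],[22,3],[24,6],[30,19],[41,7],[45,0],[48,20],[50,0]]
[[2,13],[17,20],[31,19],[41,7],[45,0],[48,20],[50,0]]
[[2,13],[17,20],[31,19],[41,7],[45,0],[48,20],[50,0]]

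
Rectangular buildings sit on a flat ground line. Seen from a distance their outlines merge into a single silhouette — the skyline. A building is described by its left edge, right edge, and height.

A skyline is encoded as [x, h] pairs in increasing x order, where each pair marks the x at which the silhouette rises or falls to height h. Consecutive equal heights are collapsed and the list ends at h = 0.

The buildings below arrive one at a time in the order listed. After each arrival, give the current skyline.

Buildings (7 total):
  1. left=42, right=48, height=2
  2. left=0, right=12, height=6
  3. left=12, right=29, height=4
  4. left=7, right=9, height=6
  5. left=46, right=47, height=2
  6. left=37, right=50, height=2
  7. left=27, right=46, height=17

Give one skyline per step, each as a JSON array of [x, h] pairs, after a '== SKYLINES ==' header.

== SKYLINES ==
[[42,2],[48,0]]
[[0,6],[12,0],[42,2],[48,0]]
[[0,6],[12,4],[29,0],[42,2],[48,0]]
[[0,6],[12,4],[29,0],[42,2],[48,0]]
[[0,6],[12,4],[29,0],[42,2],[48,0]]
[[0,6],[12,4],[29,0],[37,2],[50,0]]
[[0,6],[12,4],[27,17],[46,2],[50,0]]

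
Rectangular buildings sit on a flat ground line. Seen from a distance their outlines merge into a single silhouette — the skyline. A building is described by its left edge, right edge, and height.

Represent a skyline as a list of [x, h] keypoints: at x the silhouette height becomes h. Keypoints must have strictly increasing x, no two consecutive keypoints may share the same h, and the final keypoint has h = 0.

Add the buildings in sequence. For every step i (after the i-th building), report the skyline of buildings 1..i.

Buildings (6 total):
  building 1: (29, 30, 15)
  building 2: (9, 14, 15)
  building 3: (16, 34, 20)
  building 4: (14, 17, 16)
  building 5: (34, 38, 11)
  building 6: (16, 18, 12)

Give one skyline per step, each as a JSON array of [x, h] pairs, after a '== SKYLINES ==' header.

== SKYLINES ==
[[29,15],[30,0]]
[[9,15],[14,0],[29,15],[30,0]]
[[9,15],[14,0],[16,20],[34,0]]
[[9,15],[14,16],[16,20],[34,0]]
[[9,15],[14,16],[16,20],[34,11],[38,0]]
[[9,15],[14,16],[16,20],[34,11],[38,0]]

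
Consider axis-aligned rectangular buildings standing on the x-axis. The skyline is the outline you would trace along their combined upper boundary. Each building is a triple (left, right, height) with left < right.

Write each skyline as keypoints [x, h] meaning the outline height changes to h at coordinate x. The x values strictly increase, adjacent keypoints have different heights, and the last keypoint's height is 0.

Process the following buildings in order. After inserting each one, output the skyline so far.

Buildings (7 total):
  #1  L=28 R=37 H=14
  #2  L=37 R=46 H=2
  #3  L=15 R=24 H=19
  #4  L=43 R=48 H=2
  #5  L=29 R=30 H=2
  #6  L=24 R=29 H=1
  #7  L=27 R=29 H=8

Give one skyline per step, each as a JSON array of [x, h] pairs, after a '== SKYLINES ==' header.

== SKYLINES ==
[[28,14],[37,0]]
[[28,14],[37,2],[46,0]]
[[15,19],[24,0],[28,14],[37,2],[46,0]]
[[15,19],[24,0],[28,14],[37,2],[48,0]]
[[15,19],[24,0],[28,14],[37,2],[48,0]]
[[15,19],[24,1],[28,14],[37,2],[48,0]]
[[15,19],[24,1],[27,8],[28,14],[37,2],[48,0]]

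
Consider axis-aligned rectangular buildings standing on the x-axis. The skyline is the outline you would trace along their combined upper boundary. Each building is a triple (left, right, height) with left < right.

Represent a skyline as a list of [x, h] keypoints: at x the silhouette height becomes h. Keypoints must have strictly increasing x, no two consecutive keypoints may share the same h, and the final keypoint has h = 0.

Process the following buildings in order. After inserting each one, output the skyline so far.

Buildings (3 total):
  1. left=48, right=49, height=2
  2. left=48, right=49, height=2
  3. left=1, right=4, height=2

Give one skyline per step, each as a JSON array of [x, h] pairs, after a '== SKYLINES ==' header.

== SKYLINES ==
[[48,2],[49,0]]
[[48,2],[49,0]]
[[1,2],[4,0],[48,2],[49,0]]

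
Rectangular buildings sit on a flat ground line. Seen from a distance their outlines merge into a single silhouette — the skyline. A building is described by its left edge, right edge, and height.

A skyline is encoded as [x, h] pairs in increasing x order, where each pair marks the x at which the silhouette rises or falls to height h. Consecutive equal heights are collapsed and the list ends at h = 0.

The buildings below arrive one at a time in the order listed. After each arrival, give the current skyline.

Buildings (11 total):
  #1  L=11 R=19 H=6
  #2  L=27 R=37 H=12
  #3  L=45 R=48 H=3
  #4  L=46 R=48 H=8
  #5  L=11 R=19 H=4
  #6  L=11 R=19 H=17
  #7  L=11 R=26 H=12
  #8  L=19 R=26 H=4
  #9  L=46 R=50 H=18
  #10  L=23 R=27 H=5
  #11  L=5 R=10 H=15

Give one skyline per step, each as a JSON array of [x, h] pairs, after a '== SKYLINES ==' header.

== SKYLINES ==
[[11,6],[19,0]]
[[11,6],[19,0],[27,12],[37,0]]
[[11,6],[19,0],[27,12],[37,0],[45,3],[48,0]]
[[11,6],[19,0],[27,12],[37,0],[45,3],[46,8],[48,0]]
[[11,6],[19,0],[27,12],[37,0],[45,3],[46,8],[48,0]]
[[11,17],[19,0],[27,12],[37,0],[45,3],[46,8],[48,0]]
[[11,17],[19,12],[26,0],[27,12],[37,0],[45,3],[46,8],[48,0]]
[[11,17],[19,12],[26,0],[27,12],[37,0],[45,3],[46,8],[48,0]]
[[11,17],[19,12],[26,0],[27,12],[37,0],[45,3],[46,18],[50,0]]
[[11,17],[19,12],[26,5],[27,12],[37,0],[45,3],[46,18],[50,0]]
[[5,15],[10,0],[11,17],[19,12],[26,5],[27,12],[37,0],[45,3],[46,18],[50,0]]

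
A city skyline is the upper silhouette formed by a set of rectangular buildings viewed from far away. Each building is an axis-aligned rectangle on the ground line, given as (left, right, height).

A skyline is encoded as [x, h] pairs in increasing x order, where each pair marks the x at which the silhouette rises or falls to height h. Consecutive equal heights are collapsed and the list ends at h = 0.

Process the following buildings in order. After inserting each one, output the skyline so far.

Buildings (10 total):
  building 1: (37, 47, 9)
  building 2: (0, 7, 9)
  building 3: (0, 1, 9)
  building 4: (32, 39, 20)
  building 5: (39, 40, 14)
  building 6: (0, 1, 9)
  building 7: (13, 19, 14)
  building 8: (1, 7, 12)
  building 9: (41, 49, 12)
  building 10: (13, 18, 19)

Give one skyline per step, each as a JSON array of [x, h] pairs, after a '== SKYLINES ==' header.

== SKYLINES ==
[[37,9],[47,0]]
[[0,9],[7,0],[37,9],[47,0]]
[[0,9],[7,0],[37,9],[47,0]]
[[0,9],[7,0],[32,20],[39,9],[47,0]]
[[0,9],[7,0],[32,20],[39,14],[40,9],[47,0]]
[[0,9],[7,0],[32,20],[39,14],[40,9],[47,0]]
[[0,9],[7,0],[13,14],[19,0],[32,20],[39,14],[40,9],[47,0]]
[[0,9],[1,12],[7,0],[13,14],[19,0],[32,20],[39,14],[40,9],[47,0]]
[[0,9],[1,12],[7,0],[13,14],[19,0],[32,20],[39,14],[40,9],[41,12],[49,0]]
[[0,9],[1,12],[7,0],[13,19],[18,14],[19,0],[32,20],[39,14],[40,9],[41,12],[49,0]]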